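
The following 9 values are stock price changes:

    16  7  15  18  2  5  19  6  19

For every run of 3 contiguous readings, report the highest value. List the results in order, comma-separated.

[16, 7, 15] → max 16
[7, 15, 18] → max 18
[15, 18, 2] → max 18
[18, 2, 5] → max 18
[2, 5, 19] → max 19
[5, 19, 6] → max 19
[19, 6, 19] → max 19

16, 18, 18, 18, 19, 19, 19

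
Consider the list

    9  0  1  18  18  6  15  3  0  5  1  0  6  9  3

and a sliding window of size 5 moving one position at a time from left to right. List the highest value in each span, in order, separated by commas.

18, 18, 18, 18, 18, 15, 15, 5, 6, 9, 9

9 0 1 18 18 → max 18
0 1 18 18 6 → max 18
1 18 18 6 15 → max 18
18 18 6 15 3 → max 18
18 6 15 3 0 → max 18
6 15 3 0 5 → max 15
15 3 0 5 1 → max 15
3 0 5 1 0 → max 5
0 5 1 0 6 → max 6
5 1 0 6 9 → max 9
1 0 6 9 3 → max 9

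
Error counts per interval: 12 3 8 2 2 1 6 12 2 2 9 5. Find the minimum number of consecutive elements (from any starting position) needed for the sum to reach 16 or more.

Extend right; whenever the sum reaches 16, record the length and shrink from the left:
add 12: running sum 12 < 16
add 3: running sum 15 < 16
add 8: shortest ending here [12, 3, 8] sum 23, len 3
add 2: shortest ending here [12, 3, 8, 2] sum 25, len 4
add 2: shortest ending here [12, 3, 8, 2, 2] sum 27, len 5
add 1: shortest ending here [3, 8, 2, 2, 1] sum 16, len 5
add 6: shortest ending here [8, 2, 2, 1, 6] sum 19, len 5
add 12: shortest ending here [6, 12] sum 18, len 2
add 2: shortest ending here [6, 12, 2] sum 20, len 3
add 2: shortest ending here [12, 2, 2] sum 16, len 3
add 9: shortest ending here [12, 2, 2, 9] sum 25, len 4
add 5: shortest ending here [2, 9, 5] sum 16, len 3
Shortest qualifying length: 2.

2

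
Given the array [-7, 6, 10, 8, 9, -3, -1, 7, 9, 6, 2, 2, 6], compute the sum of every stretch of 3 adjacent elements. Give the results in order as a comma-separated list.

9, 24, 27, 14, 5, 3, 15, 22, 17, 10, 10

Sliding a size-3 window across the 13 values:
[-7, 6, 10] → sum 9
[6, 10, 8] → sum 24
[10, 8, 9] → sum 27
[8, 9, -3] → sum 14
[9, -3, -1] → sum 5
[-3, -1, 7] → sum 3
[-1, 7, 9] → sum 15
[7, 9, 6] → sum 22
[9, 6, 2] → sum 17
[6, 2, 2] → sum 10
[2, 2, 6] → sum 10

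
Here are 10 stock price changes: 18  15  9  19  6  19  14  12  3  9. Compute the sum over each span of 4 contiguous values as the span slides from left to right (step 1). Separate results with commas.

61, 49, 53, 58, 51, 48, 38

Sliding a size-4 window across the 10 values:
(18, 15, 9, 19) → sum 61
(15, 9, 19, 6) → sum 49
(9, 19, 6, 19) → sum 53
(19, 6, 19, 14) → sum 58
(6, 19, 14, 12) → sum 51
(19, 14, 12, 3) → sum 48
(14, 12, 3, 9) → sum 38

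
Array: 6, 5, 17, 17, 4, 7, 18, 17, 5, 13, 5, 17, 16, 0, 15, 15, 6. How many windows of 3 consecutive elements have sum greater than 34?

8

[6, 5, 17] → sum 28
[5, 17, 17] → sum 39  > 34 ✓
[17, 17, 4] → sum 38  > 34 ✓
[17, 4, 7] → sum 28
[4, 7, 18] → sum 29
[7, 18, 17] → sum 42  > 34 ✓
[18, 17, 5] → sum 40  > 34 ✓
[17, 5, 13] → sum 35  > 34 ✓
[5, 13, 5] → sum 23
[13, 5, 17] → sum 35  > 34 ✓
[5, 17, 16] → sum 38  > 34 ✓
[17, 16, 0] → sum 33
[16, 0, 15] → sum 31
[0, 15, 15] → sum 30
[15, 15, 6] → sum 36  > 34 ✓
8 windows satisfy the condition.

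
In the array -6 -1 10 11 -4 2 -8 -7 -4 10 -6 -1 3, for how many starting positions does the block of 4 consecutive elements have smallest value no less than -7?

(-6, -1, 10, 11) → min -6  ≥ -7 ✓
(-1, 10, 11, -4) → min -4  ≥ -7 ✓
(10, 11, -4, 2) → min -4  ≥ -7 ✓
(11, -4, 2, -8) → min -8
(-4, 2, -8, -7) → min -8
(2, -8, -7, -4) → min -8
(-8, -7, -4, 10) → min -8
(-7, -4, 10, -6) → min -7  ≥ -7 ✓
(-4, 10, -6, -1) → min -6  ≥ -7 ✓
(10, -6, -1, 3) → min -6  ≥ -7 ✓
6 windows satisfy the condition.

6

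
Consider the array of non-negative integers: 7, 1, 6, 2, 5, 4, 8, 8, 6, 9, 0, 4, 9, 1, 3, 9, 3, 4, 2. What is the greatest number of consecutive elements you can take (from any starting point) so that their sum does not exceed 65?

Extend to the right; shrink from the left whenever the sum exceeds 65:
→ 7: sum 7, len 1
→ 1: sum 8, len 2
→ 6: sum 14, len 3
→ 2: sum 16, len 4
→ 5: sum 21, len 5
→ 4: sum 25, len 6
→ 8: sum 33, len 7
→ 8: sum 41, len 8
→ 6: sum 47, len 9
→ 9: sum 56, len 10
→ 0: sum 56, len 11
→ 4: sum 60, len 12
→ 9 (dropped 7): sum 62, len 12
→ 1: sum 63, len 13
→ 3 (dropped 1): sum 65, len 13
→ 9 (dropped 6, 2, 5): sum 61, len 11
→ 3: sum 64, len 12
→ 4 (dropped 4): sum 64, len 12
→ 2 (dropped 8): sum 58, len 12
Longest length seen: 13.

13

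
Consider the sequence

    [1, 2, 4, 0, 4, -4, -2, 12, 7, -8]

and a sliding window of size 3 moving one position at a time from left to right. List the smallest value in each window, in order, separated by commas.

Sliding a size-3 window across the 10 values:
[1, 2, 4] → min 1
[2, 4, 0] → min 0
[4, 0, 4] → min 0
[0, 4, -4] → min -4
[4, -4, -2] → min -4
[-4, -2, 12] → min -4
[-2, 12, 7] → min -2
[12, 7, -8] → min -8

1, 0, 0, -4, -4, -4, -2, -8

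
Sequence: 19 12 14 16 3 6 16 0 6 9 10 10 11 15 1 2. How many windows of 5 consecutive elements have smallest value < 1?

(19, 12, 14, 16, 3) → min 3
(12, 14, 16, 3, 6) → min 3
(14, 16, 3, 6, 16) → min 3
(16, 3, 6, 16, 0) → min 0  < 1 ✓
(3, 6, 16, 0, 6) → min 0  < 1 ✓
(6, 16, 0, 6, 9) → min 0  < 1 ✓
(16, 0, 6, 9, 10) → min 0  < 1 ✓
(0, 6, 9, 10, 10) → min 0  < 1 ✓
(6, 9, 10, 10, 11) → min 6
(9, 10, 10, 11, 15) → min 9
(10, 10, 11, 15, 1) → min 1
(10, 11, 15, 1, 2) → min 1
5 windows satisfy the condition.

5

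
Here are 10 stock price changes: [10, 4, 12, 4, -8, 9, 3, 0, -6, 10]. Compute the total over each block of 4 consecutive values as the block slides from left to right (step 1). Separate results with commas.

30, 12, 17, 8, 4, 6, 7

(10, 4, 12, 4) → sum 30
(4, 12, 4, -8) → sum 12
(12, 4, -8, 9) → sum 17
(4, -8, 9, 3) → sum 8
(-8, 9, 3, 0) → sum 4
(9, 3, 0, -6) → sum 6
(3, 0, -6, 10) → sum 7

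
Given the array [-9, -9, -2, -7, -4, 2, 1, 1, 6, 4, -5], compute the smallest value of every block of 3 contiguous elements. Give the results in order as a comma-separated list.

-9, -9, -7, -7, -4, 1, 1, 1, -5

(-9, -9, -2) → min -9
(-9, -2, -7) → min -9
(-2, -7, -4) → min -7
(-7, -4, 2) → min -7
(-4, 2, 1) → min -4
(2, 1, 1) → min 1
(1, 1, 6) → min 1
(1, 6, 4) → min 1
(6, 4, -5) → min -5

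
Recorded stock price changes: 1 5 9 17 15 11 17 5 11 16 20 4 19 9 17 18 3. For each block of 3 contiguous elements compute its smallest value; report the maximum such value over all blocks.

1 5 9 → min 1
5 9 17 → min 5
9 17 15 → min 9
17 15 11 → min 11
15 11 17 → min 11
11 17 5 → min 5
17 5 11 → min 5
5 11 16 → min 5
11 16 20 → min 11
16 20 4 → min 4
20 4 19 → min 4
4 19 9 → min 4
19 9 17 → min 9
9 17 18 → min 9
17 18 3 → min 3
Maximum of these is 11.

11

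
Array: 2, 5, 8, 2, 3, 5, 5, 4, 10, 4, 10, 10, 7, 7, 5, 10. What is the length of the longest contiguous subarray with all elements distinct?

4

add 2: [2] len 1
add 5: [2, 5] len 2
add 8: [2, 5, 8] len 3
add 2 (repeat 2, move left end past it): [5, 8, 2] len 3
add 3: [5, 8, 2, 3] len 4
add 5 (repeat 5, move left end past it): [8, 2, 3, 5] len 4
add 5 (repeat 5, move left end past it): [5] len 1
add 4: [5, 4] len 2
add 10: [5, 4, 10] len 3
add 4 (repeat 4, move left end past it): [10, 4] len 2
add 10 (repeat 10, move left end past it): [4, 10] len 2
add 10 (repeat 10, move left end past it): [10] len 1
add 7: [10, 7] len 2
add 7 (repeat 7, move left end past it): [7] len 1
add 5: [7, 5] len 2
add 10: [7, 5, 10] len 3
Longest all-distinct length: 4.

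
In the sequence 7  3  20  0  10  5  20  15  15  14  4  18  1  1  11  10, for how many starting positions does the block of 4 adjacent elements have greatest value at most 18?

(7, 3, 20, 0) → max 20
(3, 20, 0, 10) → max 20
(20, 0, 10, 5) → max 20
(0, 10, 5, 20) → max 20
(10, 5, 20, 15) → max 20
(5, 20, 15, 15) → max 20
(20, 15, 15, 14) → max 20
(15, 15, 14, 4) → max 15  ≤ 18 ✓
(15, 14, 4, 18) → max 18  ≤ 18 ✓
(14, 4, 18, 1) → max 18  ≤ 18 ✓
(4, 18, 1, 1) → max 18  ≤ 18 ✓
(18, 1, 1, 11) → max 18  ≤ 18 ✓
(1, 1, 11, 10) → max 11  ≤ 18 ✓
6 windows satisfy the condition.

6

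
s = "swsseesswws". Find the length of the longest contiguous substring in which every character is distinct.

add s: [s] len 1
add w: [s, w] len 2
add s (repeat s, move left end past it): [w, s] len 2
add s (repeat s, move left end past it): [s] len 1
add e: [s, e] len 2
add e (repeat e, move left end past it): [e] len 1
add s: [e, s] len 2
add s (repeat s, move left end past it): [s] len 1
add w: [s, w] len 2
add w (repeat w, move left end past it): [w] len 1
add s: [w, s] len 2
Longest all-distinct length: 2.

2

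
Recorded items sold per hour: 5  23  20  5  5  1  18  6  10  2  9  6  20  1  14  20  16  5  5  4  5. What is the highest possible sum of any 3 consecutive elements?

50

5 23 20 → sum 48
23 20 5 → sum 48
20 5 5 → sum 30
5 5 1 → sum 11
5 1 18 → sum 24
1 18 6 → sum 25
18 6 10 → sum 34
6 10 2 → sum 18
10 2 9 → sum 21
2 9 6 → sum 17
9 6 20 → sum 35
6 20 1 → sum 27
20 1 14 → sum 35
1 14 20 → sum 35
14 20 16 → sum 50
20 16 5 → sum 41
16 5 5 → sum 26
5 5 4 → sum 14
5 4 5 → sum 14
Highest of these is 50.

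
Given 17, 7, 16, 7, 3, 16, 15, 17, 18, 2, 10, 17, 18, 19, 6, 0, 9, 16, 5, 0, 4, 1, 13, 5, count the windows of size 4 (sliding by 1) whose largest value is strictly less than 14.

(17, 7, 16, 7) → max 17
(7, 16, 7, 3) → max 16
(16, 7, 3, 16) → max 16
(7, 3, 16, 15) → max 16
(3, 16, 15, 17) → max 17
(16, 15, 17, 18) → max 18
(15, 17, 18, 2) → max 18
(17, 18, 2, 10) → max 18
(18, 2, 10, 17) → max 18
(2, 10, 17, 18) → max 18
(10, 17, 18, 19) → max 19
(17, 18, 19, 6) → max 19
(18, 19, 6, 0) → max 19
(19, 6, 0, 9) → max 19
(6, 0, 9, 16) → max 16
(0, 9, 16, 5) → max 16
(9, 16, 5, 0) → max 16
(16, 5, 0, 4) → max 16
(5, 0, 4, 1) → max 5  < 14 ✓
(0, 4, 1, 13) → max 13  < 14 ✓
(4, 1, 13, 5) → max 13  < 14 ✓
3 windows satisfy the condition.

3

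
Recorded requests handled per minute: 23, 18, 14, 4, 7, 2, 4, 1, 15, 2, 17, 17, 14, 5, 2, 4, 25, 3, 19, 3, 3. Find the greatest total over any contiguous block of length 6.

70

23 18 14 4 7 2 → sum 68
18 14 4 7 2 4 → sum 49
14 4 7 2 4 1 → sum 32
4 7 2 4 1 15 → sum 33
7 2 4 1 15 2 → sum 31
2 4 1 15 2 17 → sum 41
4 1 15 2 17 17 → sum 56
1 15 2 17 17 14 → sum 66
15 2 17 17 14 5 → sum 70
2 17 17 14 5 2 → sum 57
17 17 14 5 2 4 → sum 59
17 14 5 2 4 25 → sum 67
14 5 2 4 25 3 → sum 53
5 2 4 25 3 19 → sum 58
2 4 25 3 19 3 → sum 56
4 25 3 19 3 3 → sum 57
Greatest of these is 70.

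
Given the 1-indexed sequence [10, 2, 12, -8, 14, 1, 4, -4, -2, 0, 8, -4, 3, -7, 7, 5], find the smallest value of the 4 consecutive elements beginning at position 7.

-4

Elements at indices 7..10: 4, -4, -2, 0
min(4, -4, -2, 0) = -4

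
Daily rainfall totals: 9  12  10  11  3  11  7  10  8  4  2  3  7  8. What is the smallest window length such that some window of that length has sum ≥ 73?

add 9: running sum 9 < 73
add 12: running sum 21 < 73
add 10: running sum 31 < 73
add 11: running sum 42 < 73
add 3: running sum 45 < 73
add 11: running sum 56 < 73
add 7: running sum 63 < 73
add 10: shortest ending here [9, 12, 10, 11, 3, 11, 7, 10] sum 73, len 8
add 8: shortest ending here [9, 12, 10, 11, 3, 11, 7, 10, 8] sum 81, len 9
add 4: shortest ending here [12, 10, 11, 3, 11, 7, 10, 8, 4] sum 76, len 9
add 2: shortest ending here [12, 10, 11, 3, 11, 7, 10, 8, 4, 2] sum 78, len 10
add 3: shortest ending here [12, 10, 11, 3, 11, 7, 10, 8, 4, 2, 3] sum 81, len 11
add 7: shortest ending here [10, 11, 3, 11, 7, 10, 8, 4, 2, 3, 7] sum 76, len 11
add 8: shortest ending here [11, 3, 11, 7, 10, 8, 4, 2, 3, 7, 8] sum 74, len 11
Shortest qualifying length: 8.

8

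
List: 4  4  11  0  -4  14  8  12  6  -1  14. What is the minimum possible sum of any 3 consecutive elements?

4 4 11 → sum 19
4 11 0 → sum 15
11 0 -4 → sum 7
0 -4 14 → sum 10
-4 14 8 → sum 18
14 8 12 → sum 34
8 12 6 → sum 26
12 6 -1 → sum 17
6 -1 14 → sum 19
Minimum of these is 7.

7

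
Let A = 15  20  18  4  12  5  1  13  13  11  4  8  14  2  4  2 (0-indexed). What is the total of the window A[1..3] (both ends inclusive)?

42

Elements at indices 1..3: 20, 18, 4
sum(20, 18, 4) = 42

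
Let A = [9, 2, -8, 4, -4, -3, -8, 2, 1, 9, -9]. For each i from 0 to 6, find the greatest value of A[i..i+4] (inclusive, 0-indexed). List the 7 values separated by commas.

9, 4, 4, 4, 2, 9, 9

(9, 2, -8, 4, -4) → max 9
(2, -8, 4, -4, -3) → max 4
(-8, 4, -4, -3, -8) → max 4
(4, -4, -3, -8, 2) → max 4
(-4, -3, -8, 2, 1) → max 2
(-3, -8, 2, 1, 9) → max 9
(-8, 2, 1, 9, -9) → max 9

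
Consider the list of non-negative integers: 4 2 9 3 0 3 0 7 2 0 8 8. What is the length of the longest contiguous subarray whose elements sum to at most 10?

4

Extend to the right; shrink from the left whenever the sum exceeds 10:
→ 4: sum 4, len 1
→ 2: sum 6, len 2
→ 9 (dropped 4, 2): sum 9, len 1
→ 3 (dropped 9): sum 3, len 1
→ 0: sum 3, len 2
→ 3: sum 6, len 3
→ 0: sum 6, len 4
→ 7 (dropped 3): sum 10, len 4
→ 2 (dropped 0, 3): sum 9, len 3
→ 0: sum 9, len 4
→ 8 (dropped 0, 7): sum 10, len 3
→ 8 (dropped 2, 0, 8): sum 8, len 1
Longest length seen: 4.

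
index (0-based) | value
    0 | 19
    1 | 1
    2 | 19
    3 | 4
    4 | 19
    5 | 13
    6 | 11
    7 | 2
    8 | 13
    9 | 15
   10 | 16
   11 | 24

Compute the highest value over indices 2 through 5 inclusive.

Elements at indices 2..5: 19, 4, 19, 13
max(19, 4, 19, 13) = 19

19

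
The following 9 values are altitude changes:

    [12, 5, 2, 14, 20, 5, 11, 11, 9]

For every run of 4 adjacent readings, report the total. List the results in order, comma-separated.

33, 41, 41, 50, 47, 36

12 5 2 14 → sum 33
5 2 14 20 → sum 41
2 14 20 5 → sum 41
14 20 5 11 → sum 50
20 5 11 11 → sum 47
5 11 11 9 → sum 36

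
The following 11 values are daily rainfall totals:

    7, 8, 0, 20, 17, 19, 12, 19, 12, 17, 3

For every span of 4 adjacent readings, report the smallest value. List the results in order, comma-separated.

0, 0, 0, 12, 12, 12, 12, 3

[7, 8, 0, 20] → min 0
[8, 0, 20, 17] → min 0
[0, 20, 17, 19] → min 0
[20, 17, 19, 12] → min 12
[17, 19, 12, 19] → min 12
[19, 12, 19, 12] → min 12
[12, 19, 12, 17] → min 12
[19, 12, 17, 3] → min 3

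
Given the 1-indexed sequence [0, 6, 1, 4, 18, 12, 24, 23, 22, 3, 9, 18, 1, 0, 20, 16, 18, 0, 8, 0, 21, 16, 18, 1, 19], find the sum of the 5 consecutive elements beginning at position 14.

Elements at indices 14..18: 0, 20, 16, 18, 0
sum(0, 20, 16, 18, 0) = 54

54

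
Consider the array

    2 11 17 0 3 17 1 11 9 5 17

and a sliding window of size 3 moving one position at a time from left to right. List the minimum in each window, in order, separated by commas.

2 11 17 → min 2
11 17 0 → min 0
17 0 3 → min 0
0 3 17 → min 0
3 17 1 → min 1
17 1 11 → min 1
1 11 9 → min 1
11 9 5 → min 5
9 5 17 → min 5

2, 0, 0, 0, 1, 1, 1, 5, 5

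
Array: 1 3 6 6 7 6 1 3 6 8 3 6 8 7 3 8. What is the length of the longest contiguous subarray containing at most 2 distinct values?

4

Extend right; when distinct count exceeds 2, shrink from the left:
[1] 1 distinct, len 1
[1, 3] 2 distinct, len 2
[3, 6] 2 distinct, len 2
[3, 6, 6] 2 distinct, len 3
[6, 6, 7] 2 distinct, len 3
[6, 6, 7, 6] 2 distinct, len 4
[6, 1] 2 distinct, len 2
[1, 3] 2 distinct, len 2
[3, 6] 2 distinct, len 2
[6, 8] 2 distinct, len 2
[8, 3] 2 distinct, len 2
[3, 6] 2 distinct, len 2
[6, 8] 2 distinct, len 2
[8, 7] 2 distinct, len 2
[7, 3] 2 distinct, len 2
[3, 8] 2 distinct, len 2
Longest length with ≤2 distinct: 4.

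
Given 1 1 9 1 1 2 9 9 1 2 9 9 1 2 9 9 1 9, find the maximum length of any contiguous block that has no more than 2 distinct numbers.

Extend right; when distinct count exceeds 2, shrink from the left:
add 1: window [1] (1 distinct), len 1
add 1: window [1, 1] (1 distinct), len 2
add 9: window [1, 1, 9] (2 distinct), len 3
add 1: window [1, 1, 9, 1] (2 distinct), len 4
add 1: window [1, 1, 9, 1, 1] (2 distinct), len 5
add 2: window [1, 1, 2] (2 distinct), len 3
add 9: window [2, 9] (2 distinct), len 2
add 9: window [2, 9, 9] (2 distinct), len 3
add 1: window [9, 9, 1] (2 distinct), len 3
add 2: window [1, 2] (2 distinct), len 2
add 9: window [2, 9] (2 distinct), len 2
add 9: window [2, 9, 9] (2 distinct), len 3
add 1: window [9, 9, 1] (2 distinct), len 3
add 2: window [1, 2] (2 distinct), len 2
add 9: window [2, 9] (2 distinct), len 2
add 9: window [2, 9, 9] (2 distinct), len 3
add 1: window [9, 9, 1] (2 distinct), len 3
add 9: window [9, 9, 1, 9] (2 distinct), len 4
Longest length with ≤2 distinct: 5.

5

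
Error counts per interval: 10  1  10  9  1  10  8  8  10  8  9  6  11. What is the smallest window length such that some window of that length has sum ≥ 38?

add 10: running sum 10 < 38
add 1: running sum 11 < 38
add 10: running sum 21 < 38
add 9: running sum 30 < 38
add 1: running sum 31 < 38
add 10: shortest ending here [10, 1, 10, 9, 1, 10] sum 41, len 6
add 8: shortest ending here [10, 9, 1, 10, 8] sum 38, len 5
add 8: shortest ending here [10, 9, 1, 10, 8, 8] sum 46, len 6
add 10: shortest ending here [9, 1, 10, 8, 8, 10] sum 46, len 6
add 8: shortest ending here [10, 8, 8, 10, 8] sum 44, len 5
add 9: shortest ending here [8, 8, 10, 8, 9] sum 43, len 5
add 6: shortest ending here [8, 10, 8, 9, 6] sum 41, len 5
add 11: shortest ending here [10, 8, 9, 6, 11] sum 44, len 5
Shortest qualifying length: 5.

5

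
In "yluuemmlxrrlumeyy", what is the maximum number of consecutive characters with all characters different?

[y] len 1
[y, l] len 2
[y, l, u] len 3
[u] len 1
[u, e] len 2
[u, e, m] len 3
[m] len 1
[m, l] len 2
[m, l, x] len 3
[m, l, x, r] len 4
[r] len 1
[r, l] len 2
[r, l, u] len 3
[r, l, u, m] len 4
[r, l, u, m, e] len 5
[r, l, u, m, e, y] len 6
[y] len 1
Longest all-distinct length: 6.

6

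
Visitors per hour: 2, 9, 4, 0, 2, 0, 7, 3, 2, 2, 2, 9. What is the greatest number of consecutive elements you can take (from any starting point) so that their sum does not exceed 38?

Extend to the right; shrink from the left whenever the sum exceeds 38:
add 2: [2] sum 2, len 1
add 9: [2, 9] sum 11, len 2
add 4: [2, 9, 4] sum 15, len 3
add 0: [2, 9, 4, 0] sum 15, len 4
add 2: [2, 9, 4, 0, 2] sum 17, len 5
add 0: [2, 9, 4, 0, 2, 0] sum 17, len 6
add 7: [2, 9, 4, 0, 2, 0, 7] sum 24, len 7
add 3: [2, 9, 4, 0, 2, 0, 7, 3] sum 27, len 8
add 2: [2, 9, 4, 0, 2, 0, 7, 3, 2] sum 29, len 9
add 2: [2, 9, 4, 0, 2, 0, 7, 3, 2, 2] sum 31, len 10
add 2: [2, 9, 4, 0, 2, 0, 7, 3, 2, 2, 2] sum 33, len 11
add 9: [4, 0, 2, 0, 7, 3, 2, 2, 2, 9] sum 31, len 10
Longest length seen: 11.

11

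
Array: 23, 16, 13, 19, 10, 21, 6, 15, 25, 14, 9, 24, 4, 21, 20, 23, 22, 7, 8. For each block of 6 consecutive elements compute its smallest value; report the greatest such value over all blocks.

23 16 13 19 10 21 → min 10
16 13 19 10 21 6 → min 6
13 19 10 21 6 15 → min 6
19 10 21 6 15 25 → min 6
10 21 6 15 25 14 → min 6
21 6 15 25 14 9 → min 6
6 15 25 14 9 24 → min 6
15 25 14 9 24 4 → min 4
25 14 9 24 4 21 → min 4
14 9 24 4 21 20 → min 4
9 24 4 21 20 23 → min 4
24 4 21 20 23 22 → min 4
4 21 20 23 22 7 → min 4
21 20 23 22 7 8 → min 7
Greatest of these is 10.

10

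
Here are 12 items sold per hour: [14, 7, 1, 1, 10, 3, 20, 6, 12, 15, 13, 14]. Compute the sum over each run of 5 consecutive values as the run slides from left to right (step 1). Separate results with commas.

33, 22, 35, 40, 51, 56, 66, 60

(14, 7, 1, 1, 10) → sum 33
(7, 1, 1, 10, 3) → sum 22
(1, 1, 10, 3, 20) → sum 35
(1, 10, 3, 20, 6) → sum 40
(10, 3, 20, 6, 12) → sum 51
(3, 20, 6, 12, 15) → sum 56
(20, 6, 12, 15, 13) → sum 66
(6, 12, 15, 13, 14) → sum 60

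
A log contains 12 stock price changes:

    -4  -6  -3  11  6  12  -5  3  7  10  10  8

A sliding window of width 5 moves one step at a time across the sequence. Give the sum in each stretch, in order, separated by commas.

4, 20, 21, 27, 23, 27, 25, 38

[-4, -6, -3, 11, 6] → sum 4
[-6, -3, 11, 6, 12] → sum 20
[-3, 11, 6, 12, -5] → sum 21
[11, 6, 12, -5, 3] → sum 27
[6, 12, -5, 3, 7] → sum 23
[12, -5, 3, 7, 10] → sum 27
[-5, 3, 7, 10, 10] → sum 25
[3, 7, 10, 10, 8] → sum 38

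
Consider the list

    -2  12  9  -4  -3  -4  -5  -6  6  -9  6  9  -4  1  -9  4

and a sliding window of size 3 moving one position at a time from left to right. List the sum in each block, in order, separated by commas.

19, 17, 2, -11, -12, -15, -5, -9, 3, 6, 11, 6, -12, -4

Sliding a size-3 window across the 16 values:
-2 12 9 → sum 19
12 9 -4 → sum 17
9 -4 -3 → sum 2
-4 -3 -4 → sum -11
-3 -4 -5 → sum -12
-4 -5 -6 → sum -15
-5 -6 6 → sum -5
-6 6 -9 → sum -9
6 -9 6 → sum 3
-9 6 9 → sum 6
6 9 -4 → sum 11
9 -4 1 → sum 6
-4 1 -9 → sum -12
1 -9 4 → sum -4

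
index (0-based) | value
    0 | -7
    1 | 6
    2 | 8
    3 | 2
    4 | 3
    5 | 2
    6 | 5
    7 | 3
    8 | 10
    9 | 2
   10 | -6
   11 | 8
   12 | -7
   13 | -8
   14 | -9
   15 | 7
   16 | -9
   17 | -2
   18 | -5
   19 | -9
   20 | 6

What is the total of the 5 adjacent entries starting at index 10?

Elements at indices 10..14: -6, 8, -7, -8, -9
sum(-6, 8, -7, -8, -9) = -22

-22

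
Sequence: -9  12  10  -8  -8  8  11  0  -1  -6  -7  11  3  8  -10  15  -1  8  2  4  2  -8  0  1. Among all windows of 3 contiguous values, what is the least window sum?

-9 12 10 → sum 13
12 10 -8 → sum 14
10 -8 -8 → sum -6
-8 -8 8 → sum -8
-8 8 11 → sum 11
8 11 0 → sum 19
11 0 -1 → sum 10
0 -1 -6 → sum -7
-1 -6 -7 → sum -14
-6 -7 11 → sum -2
-7 11 3 → sum 7
11 3 8 → sum 22
3 8 -10 → sum 1
8 -10 15 → sum 13
-10 15 -1 → sum 4
15 -1 8 → sum 22
-1 8 2 → sum 9
8 2 4 → sum 14
2 4 2 → sum 8
4 2 -8 → sum -2
2 -8 0 → sum -6
-8 0 1 → sum -7
Least of these is -14.

-14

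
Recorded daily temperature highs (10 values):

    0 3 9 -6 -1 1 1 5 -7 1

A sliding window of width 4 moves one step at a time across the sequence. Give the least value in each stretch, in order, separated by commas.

[0, 3, 9, -6] → min -6
[3, 9, -6, -1] → min -6
[9, -6, -1, 1] → min -6
[-6, -1, 1, 1] → min -6
[-1, 1, 1, 5] → min -1
[1, 1, 5, -7] → min -7
[1, 5, -7, 1] → min -7

-6, -6, -6, -6, -1, -7, -7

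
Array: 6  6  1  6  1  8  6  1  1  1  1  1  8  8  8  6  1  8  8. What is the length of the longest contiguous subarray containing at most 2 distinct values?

Extend right; when distinct count exceeds 2, shrink from the left:
[6] 1 distinct, len 1
[6, 6] 1 distinct, len 2
[6, 6, 1] 2 distinct, len 3
[6, 6, 1, 6] 2 distinct, len 4
[6, 6, 1, 6, 1] 2 distinct, len 5
[1, 8] 2 distinct, len 2
[8, 6] 2 distinct, len 2
[6, 1] 2 distinct, len 2
[6, 1, 1] 2 distinct, len 3
[6, 1, 1, 1] 2 distinct, len 4
[6, 1, 1, 1, 1] 2 distinct, len 5
[6, 1, 1, 1, 1, 1] 2 distinct, len 6
[1, 1, 1, 1, 1, 8] 2 distinct, len 6
[1, 1, 1, 1, 1, 8, 8] 2 distinct, len 7
[1, 1, 1, 1, 1, 8, 8, 8] 2 distinct, len 8
[8, 8, 8, 6] 2 distinct, len 4
[6, 1] 2 distinct, len 2
[1, 8] 2 distinct, len 2
[1, 8, 8] 2 distinct, len 3
Longest length with ≤2 distinct: 8.

8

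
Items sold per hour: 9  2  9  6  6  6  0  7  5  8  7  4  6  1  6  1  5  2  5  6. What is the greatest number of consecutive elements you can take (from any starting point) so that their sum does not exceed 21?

Extend to the right; shrink from the left whenever the sum exceeds 21:
[9] sum 9 len 1
[9, 2] sum 11 len 2
[9, 2, 9] sum 20 len 3
[2, 9, 6] sum 17 len 3
[9, 6, 6] sum 21 len 3
[6, 6, 6] sum 18 len 3
[6, 6, 6, 0] sum 18 len 4
[6, 6, 0, 7] sum 19 len 4
[6, 0, 7, 5] sum 18 len 4
[0, 7, 5, 8] sum 20 len 4
[5, 8, 7] sum 20 len 3
[8, 7, 4] sum 19 len 3
[7, 4, 6] sum 17 len 3
[7, 4, 6, 1] sum 18 len 4
[4, 6, 1, 6] sum 17 len 4
[4, 6, 1, 6, 1] sum 18 len 5
[6, 1, 6, 1, 5] sum 19 len 5
[6, 1, 6, 1, 5, 2] sum 21 len 6
[1, 6, 1, 5, 2, 5] sum 20 len 6
[1, 5, 2, 5, 6] sum 19 len 5
Longest length seen: 6.

6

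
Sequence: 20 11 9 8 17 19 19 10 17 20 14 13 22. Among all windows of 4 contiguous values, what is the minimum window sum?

45

(20, 11, 9, 8) → sum 48
(11, 9, 8, 17) → sum 45
(9, 8, 17, 19) → sum 53
(8, 17, 19, 19) → sum 63
(17, 19, 19, 10) → sum 65
(19, 19, 10, 17) → sum 65
(19, 10, 17, 20) → sum 66
(10, 17, 20, 14) → sum 61
(17, 20, 14, 13) → sum 64
(20, 14, 13, 22) → sum 69
Minimum of these is 45.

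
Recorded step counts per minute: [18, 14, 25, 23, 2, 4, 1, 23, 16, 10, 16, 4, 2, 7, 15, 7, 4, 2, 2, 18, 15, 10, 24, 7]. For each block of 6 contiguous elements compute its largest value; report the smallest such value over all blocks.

(18, 14, 25, 23, 2, 4) → max 25
(14, 25, 23, 2, 4, 1) → max 25
(25, 23, 2, 4, 1, 23) → max 25
(23, 2, 4, 1, 23, 16) → max 23
(2, 4, 1, 23, 16, 10) → max 23
(4, 1, 23, 16, 10, 16) → max 23
(1, 23, 16, 10, 16, 4) → max 23
(23, 16, 10, 16, 4, 2) → max 23
(16, 10, 16, 4, 2, 7) → max 16
(10, 16, 4, 2, 7, 15) → max 16
(16, 4, 2, 7, 15, 7) → max 16
(4, 2, 7, 15, 7, 4) → max 15
(2, 7, 15, 7, 4, 2) → max 15
(7, 15, 7, 4, 2, 2) → max 15
(15, 7, 4, 2, 2, 18) → max 18
(7, 4, 2, 2, 18, 15) → max 18
(4, 2, 2, 18, 15, 10) → max 18
(2, 2, 18, 15, 10, 24) → max 24
(2, 18, 15, 10, 24, 7) → max 24
Smallest of these is 15.

15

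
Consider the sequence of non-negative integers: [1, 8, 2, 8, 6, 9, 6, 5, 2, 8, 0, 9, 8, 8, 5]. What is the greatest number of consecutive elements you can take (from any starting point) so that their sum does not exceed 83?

14

Extend to the right; shrink from the left whenever the sum exceeds 83:
[1] sum 1 len 1
[1, 8] sum 9 len 2
[1, 8, 2] sum 11 len 3
[1, 8, 2, 8] sum 19 len 4
[1, 8, 2, 8, 6] sum 25 len 5
[1, 8, 2, 8, 6, 9] sum 34 len 6
[1, 8, 2, 8, 6, 9, 6] sum 40 len 7
[1, 8, 2, 8, 6, 9, 6, 5] sum 45 len 8
[1, 8, 2, 8, 6, 9, 6, 5, 2] sum 47 len 9
[1, 8, 2, 8, 6, 9, 6, 5, 2, 8] sum 55 len 10
[1, 8, 2, 8, 6, 9, 6, 5, 2, 8, 0] sum 55 len 11
[1, 8, 2, 8, 6, 9, 6, 5, 2, 8, 0, 9] sum 64 len 12
[1, 8, 2, 8, 6, 9, 6, 5, 2, 8, 0, 9, 8] sum 72 len 13
[1, 8, 2, 8, 6, 9, 6, 5, 2, 8, 0, 9, 8, 8] sum 80 len 14
[2, 8, 6, 9, 6, 5, 2, 8, 0, 9, 8, 8, 5] sum 76 len 13
Longest length seen: 14.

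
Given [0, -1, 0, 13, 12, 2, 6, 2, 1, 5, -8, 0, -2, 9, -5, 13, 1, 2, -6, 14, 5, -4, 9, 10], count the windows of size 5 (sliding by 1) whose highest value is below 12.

6

0 -1 0 13 12 → max 13
-1 0 13 12 2 → max 13
0 13 12 2 6 → max 13
13 12 2 6 2 → max 13
12 2 6 2 1 → max 12
2 6 2 1 5 → max 6  < 12 ✓
6 2 1 5 -8 → max 6  < 12 ✓
2 1 5 -8 0 → max 5  < 12 ✓
1 5 -8 0 -2 → max 5  < 12 ✓
5 -8 0 -2 9 → max 9  < 12 ✓
-8 0 -2 9 -5 → max 9  < 12 ✓
0 -2 9 -5 13 → max 13
-2 9 -5 13 1 → max 13
9 -5 13 1 2 → max 13
-5 13 1 2 -6 → max 13
13 1 2 -6 14 → max 14
1 2 -6 14 5 → max 14
2 -6 14 5 -4 → max 14
-6 14 5 -4 9 → max 14
14 5 -4 9 10 → max 14
6 windows satisfy the condition.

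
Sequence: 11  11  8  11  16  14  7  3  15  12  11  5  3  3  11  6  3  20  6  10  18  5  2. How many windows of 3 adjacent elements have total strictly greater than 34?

5

11 11 8 → sum 30
11 8 11 → sum 30
8 11 16 → sum 35  > 34 ✓
11 16 14 → sum 41  > 34 ✓
16 14 7 → sum 37  > 34 ✓
14 7 3 → sum 24
7 3 15 → sum 25
3 15 12 → sum 30
15 12 11 → sum 38  > 34 ✓
12 11 5 → sum 28
11 5 3 → sum 19
5 3 3 → sum 11
3 3 11 → sum 17
3 11 6 → sum 20
11 6 3 → sum 20
6 3 20 → sum 29
3 20 6 → sum 29
20 6 10 → sum 36  > 34 ✓
6 10 18 → sum 34
10 18 5 → sum 33
18 5 2 → sum 25
5 windows satisfy the condition.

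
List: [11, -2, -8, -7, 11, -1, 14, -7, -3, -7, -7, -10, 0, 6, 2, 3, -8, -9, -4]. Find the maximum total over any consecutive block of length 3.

24

(11, -2, -8) → sum 1
(-2, -8, -7) → sum -17
(-8, -7, 11) → sum -4
(-7, 11, -1) → sum 3
(11, -1, 14) → sum 24
(-1, 14, -7) → sum 6
(14, -7, -3) → sum 4
(-7, -3, -7) → sum -17
(-3, -7, -7) → sum -17
(-7, -7, -10) → sum -24
(-7, -10, 0) → sum -17
(-10, 0, 6) → sum -4
(0, 6, 2) → sum 8
(6, 2, 3) → sum 11
(2, 3, -8) → sum -3
(3, -8, -9) → sum -14
(-8, -9, -4) → sum -21
Maximum of these is 24.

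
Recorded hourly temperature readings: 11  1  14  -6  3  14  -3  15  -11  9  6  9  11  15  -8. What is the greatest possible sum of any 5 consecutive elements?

Each size-5 window and its sum:
11 1 14 -6 3 → sum 23
1 14 -6 3 14 → sum 26
14 -6 3 14 -3 → sum 22
-6 3 14 -3 15 → sum 23
3 14 -3 15 -11 → sum 18
14 -3 15 -11 9 → sum 24
-3 15 -11 9 6 → sum 16
15 -11 9 6 9 → sum 28
-11 9 6 9 11 → sum 24
9 6 9 11 15 → sum 50
6 9 11 15 -8 → sum 33
Greatest of these is 50.

50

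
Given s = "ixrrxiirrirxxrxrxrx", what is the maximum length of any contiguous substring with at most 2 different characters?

Extend right; when distinct count exceeds 2, shrink from the left:
[i] 1 distinct, len 1
[i, x] 2 distinct, len 2
[x, r] 2 distinct, len 2
[x, r, r] 2 distinct, len 3
[x, r, r, x] 2 distinct, len 4
[x, i] 2 distinct, len 2
[x, i, i] 2 distinct, len 3
[i, i, r] 2 distinct, len 3
[i, i, r, r] 2 distinct, len 4
[i, i, r, r, i] 2 distinct, len 5
[i, i, r, r, i, r] 2 distinct, len 6
[r, x] 2 distinct, len 2
[r, x, x] 2 distinct, len 3
[r, x, x, r] 2 distinct, len 4
[r, x, x, r, x] 2 distinct, len 5
[r, x, x, r, x, r] 2 distinct, len 6
[r, x, x, r, x, r, x] 2 distinct, len 7
[r, x, x, r, x, r, x, r] 2 distinct, len 8
[r, x, x, r, x, r, x, r, x] 2 distinct, len 9
Longest length with ≤2 distinct: 9.

9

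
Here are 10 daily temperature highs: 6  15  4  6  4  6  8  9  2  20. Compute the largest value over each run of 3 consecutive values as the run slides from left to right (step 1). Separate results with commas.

6 15 4 → max 15
15 4 6 → max 15
4 6 4 → max 6
6 4 6 → max 6
4 6 8 → max 8
6 8 9 → max 9
8 9 2 → max 9
9 2 20 → max 20

15, 15, 6, 6, 8, 9, 9, 20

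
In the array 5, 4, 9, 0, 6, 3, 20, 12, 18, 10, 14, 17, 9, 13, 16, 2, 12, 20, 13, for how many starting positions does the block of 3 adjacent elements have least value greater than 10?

(5, 4, 9) → min 4
(4, 9, 0) → min 0
(9, 0, 6) → min 0
(0, 6, 3) → min 0
(6, 3, 20) → min 3
(3, 20, 12) → min 3
(20, 12, 18) → min 12  > 10 ✓
(12, 18, 10) → min 10
(18, 10, 14) → min 10
(10, 14, 17) → min 10
(14, 17, 9) → min 9
(17, 9, 13) → min 9
(9, 13, 16) → min 9
(13, 16, 2) → min 2
(16, 2, 12) → min 2
(2, 12, 20) → min 2
(12, 20, 13) → min 12  > 10 ✓
2 windows satisfy the condition.

2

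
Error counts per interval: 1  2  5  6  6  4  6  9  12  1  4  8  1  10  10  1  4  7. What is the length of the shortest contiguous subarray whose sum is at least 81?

13

add 1: running sum 1 < 81
add 2: running sum 3 < 81
add 5: running sum 8 < 81
add 6: running sum 14 < 81
add 6: running sum 20 < 81
add 4: running sum 24 < 81
add 6: running sum 30 < 81
add 9: running sum 39 < 81
add 12: running sum 51 < 81
add 1: running sum 52 < 81
add 4: running sum 56 < 81
add 8: running sum 64 < 81
add 1: running sum 65 < 81
add 10: running sum 75 < 81
end 14: [5, 6, 6, 4, 6, 9, 12, 1, 4, 8, 1, 10, 10] sum 82, len 13
end 15: [5, 6, 6, 4, 6, 9, 12, 1, 4, 8, 1, 10, 10, 1] sum 83, len 14
end 16: [6, 6, 4, 6, 9, 12, 1, 4, 8, 1, 10, 10, 1, 4] sum 82, len 14
end 17: [6, 4, 6, 9, 12, 1, 4, 8, 1, 10, 10, 1, 4, 7] sum 83, len 14
Shortest qualifying length: 13.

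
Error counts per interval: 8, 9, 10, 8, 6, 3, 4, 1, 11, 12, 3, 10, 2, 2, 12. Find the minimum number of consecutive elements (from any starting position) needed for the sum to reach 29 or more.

add 8: running sum 8 < 29
add 9: running sum 17 < 29
add 10: running sum 27 < 29
add 8: shortest ending here [8, 9, 10, 8] sum 35, len 4
add 6: shortest ending here [9, 10, 8, 6] sum 33, len 4
add 3: shortest ending here [9, 10, 8, 6, 3] sum 36, len 5
add 4: shortest ending here [10, 8, 6, 3, 4] sum 31, len 5
add 1: shortest ending here [10, 8, 6, 3, 4, 1] sum 32, len 6
add 11: shortest ending here [8, 6, 3, 4, 1, 11] sum 33, len 6
add 12: shortest ending here [3, 4, 1, 11, 12] sum 31, len 5
add 3: shortest ending here [4, 1, 11, 12, 3] sum 31, len 5
add 10: shortest ending here [11, 12, 3, 10] sum 36, len 4
add 2: shortest ending here [11, 12, 3, 10, 2] sum 38, len 5
add 2: shortest ending here [12, 3, 10, 2, 2] sum 29, len 5
add 12: shortest ending here [3, 10, 2, 2, 12] sum 29, len 5
Shortest qualifying length: 4.

4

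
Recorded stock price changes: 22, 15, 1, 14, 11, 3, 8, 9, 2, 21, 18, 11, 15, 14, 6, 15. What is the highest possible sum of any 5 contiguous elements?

[22, 15, 1, 14, 11] → sum 63
[15, 1, 14, 11, 3] → sum 44
[1, 14, 11, 3, 8] → sum 37
[14, 11, 3, 8, 9] → sum 45
[11, 3, 8, 9, 2] → sum 33
[3, 8, 9, 2, 21] → sum 43
[8, 9, 2, 21, 18] → sum 58
[9, 2, 21, 18, 11] → sum 61
[2, 21, 18, 11, 15] → sum 67
[21, 18, 11, 15, 14] → sum 79
[18, 11, 15, 14, 6] → sum 64
[11, 15, 14, 6, 15] → sum 61
Highest of these is 79.

79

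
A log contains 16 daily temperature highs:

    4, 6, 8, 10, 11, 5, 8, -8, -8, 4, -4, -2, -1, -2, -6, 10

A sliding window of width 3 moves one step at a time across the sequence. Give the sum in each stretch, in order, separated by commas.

18, 24, 29, 26, 24, 5, -8, -12, -8, -2, -7, -5, -9, 2

(4, 6, 8) → sum 18
(6, 8, 10) → sum 24
(8, 10, 11) → sum 29
(10, 11, 5) → sum 26
(11, 5, 8) → sum 24
(5, 8, -8) → sum 5
(8, -8, -8) → sum -8
(-8, -8, 4) → sum -12
(-8, 4, -4) → sum -8
(4, -4, -2) → sum -2
(-4, -2, -1) → sum -7
(-2, -1, -2) → sum -5
(-1, -2, -6) → sum -9
(-2, -6, 10) → sum 2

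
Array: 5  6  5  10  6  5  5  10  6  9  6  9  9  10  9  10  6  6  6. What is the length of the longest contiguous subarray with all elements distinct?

[5] len 1
[5, 6] len 2
[6, 5] len 2
[6, 5, 10] len 3
[5, 10, 6] len 3
[10, 6, 5] len 3
[5] len 1
[5, 10] len 2
[5, 10, 6] len 3
[5, 10, 6, 9] len 4
[9, 6] len 2
[6, 9] len 2
[9] len 1
[9, 10] len 2
[10, 9] len 2
[9, 10] len 2
[9, 10, 6] len 3
[6] len 1
[6] len 1
Longest all-distinct length: 4.

4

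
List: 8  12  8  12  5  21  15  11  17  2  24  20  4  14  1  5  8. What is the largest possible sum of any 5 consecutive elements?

74

(8, 12, 8, 12, 5) → sum 45
(12, 8, 12, 5, 21) → sum 58
(8, 12, 5, 21, 15) → sum 61
(12, 5, 21, 15, 11) → sum 64
(5, 21, 15, 11, 17) → sum 69
(21, 15, 11, 17, 2) → sum 66
(15, 11, 17, 2, 24) → sum 69
(11, 17, 2, 24, 20) → sum 74
(17, 2, 24, 20, 4) → sum 67
(2, 24, 20, 4, 14) → sum 64
(24, 20, 4, 14, 1) → sum 63
(20, 4, 14, 1, 5) → sum 44
(4, 14, 1, 5, 8) → sum 32
Largest of these is 74.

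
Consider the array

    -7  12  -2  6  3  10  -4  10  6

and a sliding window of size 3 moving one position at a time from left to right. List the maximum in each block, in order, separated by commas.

-7 12 -2 → max 12
12 -2 6 → max 12
-2 6 3 → max 6
6 3 10 → max 10
3 10 -4 → max 10
10 -4 10 → max 10
-4 10 6 → max 10

12, 12, 6, 10, 10, 10, 10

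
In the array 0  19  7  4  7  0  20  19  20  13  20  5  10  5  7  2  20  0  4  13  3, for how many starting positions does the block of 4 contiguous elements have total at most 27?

5

0 19 7 4 → sum 30
19 7 4 7 → sum 37
7 4 7 0 → sum 18  ≤ 27 ✓
4 7 0 20 → sum 31
7 0 20 19 → sum 46
0 20 19 20 → sum 59
20 19 20 13 → sum 72
19 20 13 20 → sum 72
20 13 20 5 → sum 58
13 20 5 10 → sum 48
20 5 10 5 → sum 40
5 10 5 7 → sum 27  ≤ 27 ✓
10 5 7 2 → sum 24  ≤ 27 ✓
5 7 2 20 → sum 34
7 2 20 0 → sum 29
2 20 0 4 → sum 26  ≤ 27 ✓
20 0 4 13 → sum 37
0 4 13 3 → sum 20  ≤ 27 ✓
5 windows satisfy the condition.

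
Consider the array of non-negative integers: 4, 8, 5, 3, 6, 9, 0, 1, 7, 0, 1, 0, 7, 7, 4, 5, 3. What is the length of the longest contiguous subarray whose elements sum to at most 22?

Extend to the right; shrink from the left whenever the sum exceeds 22:
[4] sum 4 len 1
[4, 8] sum 12 len 2
[4, 8, 5] sum 17 len 3
[4, 8, 5, 3] sum 20 len 4
[8, 5, 3, 6] sum 22 len 4
[3, 6, 9] sum 18 len 3
[3, 6, 9, 0] sum 18 len 4
[3, 6, 9, 0, 1] sum 19 len 5
[9, 0, 1, 7] sum 17 len 4
[9, 0, 1, 7, 0] sum 17 len 5
[9, 0, 1, 7, 0, 1] sum 18 len 6
[9, 0, 1, 7, 0, 1, 0] sum 18 len 7
[0, 1, 7, 0, 1, 0, 7] sum 16 len 7
[7, 0, 1, 0, 7, 7] sum 22 len 6
[0, 1, 0, 7, 7, 4] sum 19 len 6
[7, 4, 5] sum 16 len 3
[7, 4, 5, 3] sum 19 len 4
Longest length seen: 7.

7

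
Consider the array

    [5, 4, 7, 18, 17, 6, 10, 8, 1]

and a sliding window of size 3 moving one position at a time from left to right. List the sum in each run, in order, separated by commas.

[5, 4, 7] → sum 16
[4, 7, 18] → sum 29
[7, 18, 17] → sum 42
[18, 17, 6] → sum 41
[17, 6, 10] → sum 33
[6, 10, 8] → sum 24
[10, 8, 1] → sum 19

16, 29, 42, 41, 33, 24, 19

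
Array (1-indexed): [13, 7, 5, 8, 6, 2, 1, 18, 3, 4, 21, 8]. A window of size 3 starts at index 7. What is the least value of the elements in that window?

Elements at indices 7..9: 1, 18, 3
min(1, 18, 3) = 1

1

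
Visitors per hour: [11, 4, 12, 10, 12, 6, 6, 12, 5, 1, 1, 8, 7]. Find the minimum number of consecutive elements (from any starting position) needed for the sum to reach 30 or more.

add 11: running sum 11 < 30
add 4: running sum 15 < 30
add 12: running sum 27 < 30
add 10: shortest ending here [11, 4, 12, 10] sum 37, len 4
add 12: shortest ending here [12, 10, 12] sum 34, len 3
add 6: shortest ending here [12, 10, 12, 6] sum 40, len 4
add 6: shortest ending here [10, 12, 6, 6] sum 34, len 4
add 12: shortest ending here [12, 6, 6, 12] sum 36, len 4
add 5: shortest ending here [12, 6, 6, 12, 5] sum 41, len 5
add 1: shortest ending here [6, 6, 12, 5, 1] sum 30, len 5
add 1: shortest ending here [6, 6, 12, 5, 1, 1] sum 31, len 6
add 8: shortest ending here [6, 12, 5, 1, 1, 8] sum 33, len 6
add 7: shortest ending here [12, 5, 1, 1, 8, 7] sum 34, len 6
Shortest qualifying length: 3.

3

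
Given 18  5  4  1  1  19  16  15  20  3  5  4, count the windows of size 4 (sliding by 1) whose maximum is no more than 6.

1

[18, 5, 4, 1] → max 18
[5, 4, 1, 1] → max 5  ≤ 6 ✓
[4, 1, 1, 19] → max 19
[1, 1, 19, 16] → max 19
[1, 19, 16, 15] → max 19
[19, 16, 15, 20] → max 20
[16, 15, 20, 3] → max 20
[15, 20, 3, 5] → max 20
[20, 3, 5, 4] → max 20
1 window satisfy the condition.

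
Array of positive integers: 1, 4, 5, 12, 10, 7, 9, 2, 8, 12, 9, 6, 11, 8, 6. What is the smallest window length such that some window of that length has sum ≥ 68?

8

add 1: running sum 1 < 68
add 4: running sum 5 < 68
add 5: running sum 10 < 68
add 12: running sum 22 < 68
add 10: running sum 32 < 68
add 7: running sum 39 < 68
add 9: running sum 48 < 68
add 2: running sum 50 < 68
add 8: running sum 58 < 68
add 12: shortest ending here [4, 5, 12, 10, 7, 9, 2, 8, 12] sum 69, len 9
add 9: shortest ending here [12, 10, 7, 9, 2, 8, 12, 9] sum 69, len 8
add 6: shortest ending here [12, 10, 7, 9, 2, 8, 12, 9, 6] sum 75, len 9
add 11: shortest ending here [10, 7, 9, 2, 8, 12, 9, 6, 11] sum 74, len 9
add 8: shortest ending here [7, 9, 2, 8, 12, 9, 6, 11, 8] sum 72, len 9
add 6: shortest ending here [9, 2, 8, 12, 9, 6, 11, 8, 6] sum 71, len 9
Shortest qualifying length: 8.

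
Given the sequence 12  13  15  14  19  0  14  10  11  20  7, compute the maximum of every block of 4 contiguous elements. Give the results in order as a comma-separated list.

15, 19, 19, 19, 19, 14, 20, 20

Sliding a size-4 window across the 11 values:
12 13 15 14 → max 15
13 15 14 19 → max 19
15 14 19 0 → max 19
14 19 0 14 → max 19
19 0 14 10 → max 19
0 14 10 11 → max 14
14 10 11 20 → max 20
10 11 20 7 → max 20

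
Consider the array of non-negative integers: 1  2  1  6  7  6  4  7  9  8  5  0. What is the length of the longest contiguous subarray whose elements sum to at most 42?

add 1: [1] sum 1, len 1
add 2: [1, 2] sum 3, len 2
add 1: [1, 2, 1] sum 4, len 3
add 6: [1, 2, 1, 6] sum 10, len 4
add 7: [1, 2, 1, 6, 7] sum 17, len 5
add 6: [1, 2, 1, 6, 7, 6] sum 23, len 6
add 4: [1, 2, 1, 6, 7, 6, 4] sum 27, len 7
add 7: [1, 2, 1, 6, 7, 6, 4, 7] sum 34, len 8
add 9: [2, 1, 6, 7, 6, 4, 7, 9] sum 42, len 8
add 8: [7, 6, 4, 7, 9, 8] sum 41, len 6
add 5: [6, 4, 7, 9, 8, 5] sum 39, len 6
add 0: [6, 4, 7, 9, 8, 5, 0] sum 39, len 7
Longest length seen: 8.

8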